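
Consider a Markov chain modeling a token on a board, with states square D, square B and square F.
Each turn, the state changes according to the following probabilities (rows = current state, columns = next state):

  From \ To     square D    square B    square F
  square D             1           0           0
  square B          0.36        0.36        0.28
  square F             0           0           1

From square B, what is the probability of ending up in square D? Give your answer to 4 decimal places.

Let h(s) be the probability of absorption at square D starting from transient state s. Then h(square D) = 1 and h(square F) = 0. By first-step analysis:
h(square B) = 0.36·1 + 0.36·h(square B) + 0.28·0
Solving: h(square B) = 0.5625.
Starting from square B, the probability is 0.5625.

0.5625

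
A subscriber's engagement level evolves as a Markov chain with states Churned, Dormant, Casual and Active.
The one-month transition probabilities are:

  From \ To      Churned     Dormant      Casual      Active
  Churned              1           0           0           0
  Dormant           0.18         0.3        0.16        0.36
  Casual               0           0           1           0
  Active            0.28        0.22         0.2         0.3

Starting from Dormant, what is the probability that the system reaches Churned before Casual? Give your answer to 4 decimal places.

Let h(s) be the probability of absorption at Churned starting from transient state s. Then h(Churned) = 1 and h(Casual) = 0. By first-step analysis:
h(Dormant) = 0.18·1 + 0.3·h(Dormant) + 0.16·0 + 0.36·h(Active)
h(Active) = 0.28·1 + 0.22·h(Dormant) + 0.2·0 + 0.3·h(Active)
Solving: h(Dormant) = 0.5521, h(Active) = 0.5735.
Starting from Dormant, the probability is 0.5521.

0.5521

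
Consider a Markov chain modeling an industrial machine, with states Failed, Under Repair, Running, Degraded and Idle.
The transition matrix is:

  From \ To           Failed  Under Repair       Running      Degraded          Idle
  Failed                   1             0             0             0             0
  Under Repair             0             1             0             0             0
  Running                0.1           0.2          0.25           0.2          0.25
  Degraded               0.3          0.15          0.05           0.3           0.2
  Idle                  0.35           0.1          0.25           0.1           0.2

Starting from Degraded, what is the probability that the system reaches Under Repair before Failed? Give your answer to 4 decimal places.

0.3359

Let h(s) be the probability of absorption at Under Repair starting from transient state s. Then h(Under Repair) = 1 and h(Failed) = 0. By first-step analysis:
h(Running) = 0.1·0 + 0.2·1 + 0.25·h(Running) + 0.2·h(Degraded) + 0.25·h(Idle)
h(Degraded) = 0.3·0 + 0.15·1 + 0.05·h(Running) + 0.3·h(Degraded) + 0.2·h(Idle)
h(Idle) = 0.35·0 + 0.1·1 + 0.25·h(Running) + 0.1·h(Degraded) + 0.2·h(Idle)
Solving: h(Running) = 0.4598, h(Degraded) = 0.3359, h(Idle) = 0.3107.
Starting from Degraded, the probability is 0.3359.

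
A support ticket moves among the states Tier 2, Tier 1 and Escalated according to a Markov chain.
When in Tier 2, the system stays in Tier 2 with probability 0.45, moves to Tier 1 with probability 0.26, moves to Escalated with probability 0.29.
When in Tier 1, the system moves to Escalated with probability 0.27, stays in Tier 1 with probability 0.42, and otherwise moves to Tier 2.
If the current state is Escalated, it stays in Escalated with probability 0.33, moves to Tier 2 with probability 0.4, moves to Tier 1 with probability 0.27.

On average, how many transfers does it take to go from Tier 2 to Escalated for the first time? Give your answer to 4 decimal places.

3.5235

Let t(s) be the expected number of transfers to first reach Escalated from state s, with t(Escalated) = 0. Conditioning on the first transfer:
t(Tier 2) = 1 + 0.45·t(Tier 2) + 0.26·t(Tier 1)
t(Tier 1) = 1 + 0.31·t(Tier 2) + 0.42·t(Tier 1)
Solving: t(Tier 2) = 3.5235, t(Tier 1) = 3.6074.
Expected transfers from Tier 2 to Escalated: 3.5235.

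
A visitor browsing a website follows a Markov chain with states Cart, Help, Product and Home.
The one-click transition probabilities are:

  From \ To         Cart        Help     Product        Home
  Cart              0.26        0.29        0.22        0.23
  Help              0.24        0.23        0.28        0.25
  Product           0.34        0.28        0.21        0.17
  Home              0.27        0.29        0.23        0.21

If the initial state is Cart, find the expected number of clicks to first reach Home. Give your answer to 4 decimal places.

4.5169

Let t(s) be the expected number of clicks to first reach Home from state s, with t(Home) = 0. Conditioning on the first click:
t(Cart) = 1 + 0.26·t(Cart) + 0.29·t(Help) + 0.22·t(Product)
t(Help) = 1 + 0.24·t(Cart) + 0.23·t(Help) + 0.28·t(Product)
t(Product) = 1 + 0.34·t(Cart) + 0.28·t(Help) + 0.21·t(Product)
Solving: t(Cart) = 4.5169, t(Help) = 4.4469, t(Product) = 4.7859.
Expected clicks from Cart to Home: 4.5169.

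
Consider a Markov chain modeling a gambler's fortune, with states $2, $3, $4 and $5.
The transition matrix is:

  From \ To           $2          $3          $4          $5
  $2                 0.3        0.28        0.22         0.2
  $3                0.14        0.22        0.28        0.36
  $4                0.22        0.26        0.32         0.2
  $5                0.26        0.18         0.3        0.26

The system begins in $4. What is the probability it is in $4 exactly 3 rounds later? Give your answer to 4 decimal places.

0.2829

Propagate the distribution vector 3 rounds from $4.
After 0 rounds: (0.0000, 0.0000, 1.0000, 0.0000)
After 1 round: (0.2200, 0.2600, 0.3200, 0.2000)
After 2 rounds: (0.2248, 0.2380, 0.2836, 0.2536)
After 3 rounds: (0.2291, 0.2347, 0.2829, 0.2533)
P(in $4 after 3 rounds) = 0.2829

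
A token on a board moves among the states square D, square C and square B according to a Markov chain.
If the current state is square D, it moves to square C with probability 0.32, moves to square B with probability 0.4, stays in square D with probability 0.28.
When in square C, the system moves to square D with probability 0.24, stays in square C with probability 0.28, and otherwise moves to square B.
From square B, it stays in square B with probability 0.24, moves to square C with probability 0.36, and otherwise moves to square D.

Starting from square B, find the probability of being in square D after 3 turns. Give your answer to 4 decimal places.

Propagate the distribution vector 3 turns from square B.
After 0 turns: (0.0000, 0.0000, 1.0000)
After 1 turn: (0.4000, 0.3600, 0.2400)
After 2 turns: (0.2944, 0.3152, 0.3904)
After 3 turns: (0.3142, 0.3230, 0.3628)
P(in square D after 3 turns) = 0.3142

0.3142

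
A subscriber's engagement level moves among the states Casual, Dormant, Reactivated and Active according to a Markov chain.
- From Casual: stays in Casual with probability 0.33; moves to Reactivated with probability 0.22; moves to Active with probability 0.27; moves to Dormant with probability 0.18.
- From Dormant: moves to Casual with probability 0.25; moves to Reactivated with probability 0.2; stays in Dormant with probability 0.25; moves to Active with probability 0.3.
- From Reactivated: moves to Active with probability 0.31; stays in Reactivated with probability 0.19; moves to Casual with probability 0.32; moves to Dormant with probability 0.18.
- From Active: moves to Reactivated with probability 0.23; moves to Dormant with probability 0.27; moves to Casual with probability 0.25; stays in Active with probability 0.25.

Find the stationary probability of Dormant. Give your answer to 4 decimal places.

Let the stationary distribution be π with π = πP and π_1 + π_2 + π_3 + π_4 = 1.
π_1 = 0.33·π_1 + 0.25·π_2 + 0.32·π_3 + 0.25·π_4
π_2 = 0.18·π_1 + 0.25·π_2 + 0.18·π_3 + 0.27·π_4
π_3 = 0.22·π_1 + 0.2·π_2 + 0.19·π_3 + 0.23·π_4
Solving with the normalization constraint gives π = (0.2879, 0.2206, 0.2120, 0.2795).
So the stationary probability of Dormant is 0.2206.

0.2206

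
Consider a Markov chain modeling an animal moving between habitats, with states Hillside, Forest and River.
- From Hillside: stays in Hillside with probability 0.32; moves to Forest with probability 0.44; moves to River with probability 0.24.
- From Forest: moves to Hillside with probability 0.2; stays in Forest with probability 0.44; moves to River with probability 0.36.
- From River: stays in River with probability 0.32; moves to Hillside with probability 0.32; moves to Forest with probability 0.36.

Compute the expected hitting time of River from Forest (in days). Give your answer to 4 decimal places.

Let t(s) be the expected number of days to first reach River from state s, with t(River) = 0. Conditioning on the first day:
t(Hillside) = 1 + 0.32·t(Hillside) + 0.44·t(Forest)
t(Forest) = 1 + 0.2·t(Hillside) + 0.44·t(Forest)
Solving: t(Hillside) = 3.4153, t(Forest) = 3.0055.
Expected days from Forest to River: 3.0055.

3.0055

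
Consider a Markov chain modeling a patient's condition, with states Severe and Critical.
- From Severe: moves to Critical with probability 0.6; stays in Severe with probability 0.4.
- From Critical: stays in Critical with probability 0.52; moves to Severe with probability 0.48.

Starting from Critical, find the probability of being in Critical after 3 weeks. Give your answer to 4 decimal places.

Propagate the distribution vector 3 weeks from Critical.
After 0 weeks: (0.0000, 1.0000)
After 1 week: (0.4800, 0.5200)
After 2 weeks: (0.4416, 0.5584)
After 3 weeks: (0.4447, 0.5553)
P(in Critical after 3 weeks) = 0.5553

0.5553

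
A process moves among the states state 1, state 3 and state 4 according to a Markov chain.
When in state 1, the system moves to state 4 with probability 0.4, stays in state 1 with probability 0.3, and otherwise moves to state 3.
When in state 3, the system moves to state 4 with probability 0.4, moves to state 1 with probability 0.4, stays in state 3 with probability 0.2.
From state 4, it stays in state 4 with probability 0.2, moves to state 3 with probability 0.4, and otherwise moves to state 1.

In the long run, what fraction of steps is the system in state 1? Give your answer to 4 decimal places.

0.3636

Let the stationary distribution be π with π = πP and π_1 + π_2 + π_3 = 1.
π_1 = 0.3·π_1 + 0.4·π_2 + 0.4·π_3
π_2 = 0.3·π_1 + 0.2·π_2 + 0.4·π_3
Solving with the normalization constraint gives π = (0.3636, 0.3030, 0.3333).
So the stationary probability of state 1 is 0.3636.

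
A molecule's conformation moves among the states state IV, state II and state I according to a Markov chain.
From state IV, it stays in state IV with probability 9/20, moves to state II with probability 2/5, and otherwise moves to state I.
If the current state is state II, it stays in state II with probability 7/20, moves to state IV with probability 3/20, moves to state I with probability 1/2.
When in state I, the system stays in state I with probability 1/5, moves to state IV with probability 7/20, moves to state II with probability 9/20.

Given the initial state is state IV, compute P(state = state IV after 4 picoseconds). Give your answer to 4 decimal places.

0.3013

Propagate the distribution vector 4 picoseconds from state IV.
After 0 picoseconds: (1.0000, 0.0000, 0.0000)
After 1 picosecond: (0.4500, 0.4000, 0.1500)
After 2 picoseconds: (0.3150, 0.3875, 0.2975)
After 3 picoseconds: (0.3040, 0.3955, 0.3005)
After 4 picoseconds: (0.3013, 0.3953, 0.3035)
P(in state IV after 4 picoseconds) = 0.3013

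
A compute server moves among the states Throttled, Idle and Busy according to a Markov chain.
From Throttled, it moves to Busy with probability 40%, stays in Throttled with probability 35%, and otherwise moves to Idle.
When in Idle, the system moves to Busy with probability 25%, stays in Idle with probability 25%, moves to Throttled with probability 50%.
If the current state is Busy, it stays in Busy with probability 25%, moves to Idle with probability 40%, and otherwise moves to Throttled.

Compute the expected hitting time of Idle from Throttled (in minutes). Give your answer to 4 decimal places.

Let t(s) be the expected number of minutes to first reach Idle from state s, with t(Idle) = 0. Conditioning on the first minute:
t(Throttled) = 1 + 0.35·t(Throttled) + 0.4·t(Busy)
t(Busy) = 1 + 0.35·t(Throttled) + 0.25·t(Busy)
Solving: t(Throttled) = 3.3094, t(Busy) = 2.8777.
Expected minutes from Throttled to Idle: 3.3094.

3.3094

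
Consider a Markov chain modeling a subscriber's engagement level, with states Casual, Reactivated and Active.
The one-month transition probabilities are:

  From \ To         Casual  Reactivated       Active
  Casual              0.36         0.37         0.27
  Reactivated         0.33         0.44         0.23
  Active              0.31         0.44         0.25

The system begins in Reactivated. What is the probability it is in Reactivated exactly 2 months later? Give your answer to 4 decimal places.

0.4169

Sum over the intermediate state after 1 month:
P = P(Reactivated→Casual)·P(Casual→Reactivated) + P(Reactivated→Reactivated)·P(Reactivated→Reactivated) + P(Reactivated→Active)·P(Active→Reactivated)
  = 0.33×0.37 + 0.44×0.44 + 0.23×0.44
  = 0.1221 + 0.1936 + 0.1012 = 0.4169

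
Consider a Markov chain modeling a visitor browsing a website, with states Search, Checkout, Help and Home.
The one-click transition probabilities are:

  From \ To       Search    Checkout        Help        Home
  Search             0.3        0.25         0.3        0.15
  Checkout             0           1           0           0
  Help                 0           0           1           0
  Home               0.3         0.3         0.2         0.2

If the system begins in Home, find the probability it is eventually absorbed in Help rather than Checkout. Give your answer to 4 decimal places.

0.4466

Let h(s) be the probability of absorption at Help starting from transient state s. Then h(Help) = 1 and h(Checkout) = 0. By first-step analysis:
h(Search) = 0.3·h(Search) + 0.25·0 + 0.3·1 + 0.15·h(Home)
h(Home) = 0.3·h(Search) + 0.3·0 + 0.2·1 + 0.2·h(Home)
Solving: h(Search) = 0.5243, h(Home) = 0.4466.
Starting from Home, the probability is 0.4466.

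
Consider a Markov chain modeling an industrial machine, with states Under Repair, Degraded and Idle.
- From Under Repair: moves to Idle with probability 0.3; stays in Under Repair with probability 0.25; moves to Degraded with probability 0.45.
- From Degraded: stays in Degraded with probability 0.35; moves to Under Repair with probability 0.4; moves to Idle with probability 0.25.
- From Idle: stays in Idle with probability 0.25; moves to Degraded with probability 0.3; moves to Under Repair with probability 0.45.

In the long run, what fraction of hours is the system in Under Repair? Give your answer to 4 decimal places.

0.3595

Let the stationary distribution be π with π = πP and π_1 + π_2 + π_3 = 1.
π_1 = 0.25·π_1 + 0.4·π_2 + 0.45·π_3
π_2 = 0.45·π_1 + 0.35·π_2 + 0.3·π_3
Solving with the normalization constraint gives π = (0.3595, 0.3725, 0.2680).
So the stationary probability of Under Repair is 0.3595.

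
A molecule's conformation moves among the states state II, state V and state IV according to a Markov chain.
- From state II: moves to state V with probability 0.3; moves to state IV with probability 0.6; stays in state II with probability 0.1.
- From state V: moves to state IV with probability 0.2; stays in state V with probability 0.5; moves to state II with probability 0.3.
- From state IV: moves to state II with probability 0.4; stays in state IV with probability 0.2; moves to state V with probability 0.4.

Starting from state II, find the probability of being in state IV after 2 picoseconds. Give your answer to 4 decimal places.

0.2400

Sum over the intermediate state after 1 picosecond:
P = P(state II→state II)·P(state II→state IV) + P(state II→state V)·P(state V→state IV) + P(state II→state IV)·P(state IV→state IV)
  = 0.1×0.6 + 0.3×0.2 + 0.6×0.2
  = 0.0600 + 0.0600 + 0.1200 = 0.2400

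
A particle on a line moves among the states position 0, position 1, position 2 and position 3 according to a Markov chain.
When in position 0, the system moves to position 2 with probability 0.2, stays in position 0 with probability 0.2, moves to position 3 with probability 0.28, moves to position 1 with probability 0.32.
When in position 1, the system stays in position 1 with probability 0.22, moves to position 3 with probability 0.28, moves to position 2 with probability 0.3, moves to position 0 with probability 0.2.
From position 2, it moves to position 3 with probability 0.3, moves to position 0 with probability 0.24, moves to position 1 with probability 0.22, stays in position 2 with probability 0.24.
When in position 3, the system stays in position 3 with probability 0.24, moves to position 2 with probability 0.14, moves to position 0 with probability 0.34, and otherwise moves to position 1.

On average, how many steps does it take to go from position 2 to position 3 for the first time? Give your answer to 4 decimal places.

Let t(s) be the expected number of steps to first reach position 3 from state s, with t(position 3) = 0. Conditioning on the first step:
t(position 0) = 1 + 0.2·t(position 0) + 0.32·t(position 1) + 0.2·t(position 2)
t(position 1) = 1 + 0.2·t(position 0) + 0.22·t(position 1) + 0.3·t(position 2)
t(position 2) = 1 + 0.24·t(position 0) + 0.22·t(position 1) + 0.24·t(position 2)
Solving: t(position 0) = 3.5121, t(position 1) = 3.5055, t(position 2) = 3.4396.
Expected steps from position 2 to position 3: 3.4396.

3.4396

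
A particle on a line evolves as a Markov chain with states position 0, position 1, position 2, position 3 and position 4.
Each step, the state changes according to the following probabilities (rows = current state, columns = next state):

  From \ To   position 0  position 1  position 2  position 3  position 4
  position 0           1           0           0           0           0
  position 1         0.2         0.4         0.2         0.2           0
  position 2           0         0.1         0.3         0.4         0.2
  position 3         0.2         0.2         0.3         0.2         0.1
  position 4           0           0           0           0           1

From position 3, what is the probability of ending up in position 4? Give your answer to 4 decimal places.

Let h(s) be the probability of absorption at position 4 starting from transient state s. Then h(position 4) = 1 and h(position 0) = 0. By first-step analysis:
h(position 1) = 0.2·0 + 0.4·h(position 1) + 0.2·h(position 2) + 0.2·h(position 3)
h(position 2) = 0.1·h(position 1) + 0.3·h(position 2) + 0.4·h(position 3) + 0.2·1
h(position 3) = 0.2·0 + 0.2·h(position 1) + 0.3·h(position 2) + 0.2·h(position 3) + 0.1·1
Solving: h(position 1) = 0.3333, h(position 2) = 0.5758, h(position 3) = 0.4242.
Starting from position 3, the probability is 0.4242.

0.4242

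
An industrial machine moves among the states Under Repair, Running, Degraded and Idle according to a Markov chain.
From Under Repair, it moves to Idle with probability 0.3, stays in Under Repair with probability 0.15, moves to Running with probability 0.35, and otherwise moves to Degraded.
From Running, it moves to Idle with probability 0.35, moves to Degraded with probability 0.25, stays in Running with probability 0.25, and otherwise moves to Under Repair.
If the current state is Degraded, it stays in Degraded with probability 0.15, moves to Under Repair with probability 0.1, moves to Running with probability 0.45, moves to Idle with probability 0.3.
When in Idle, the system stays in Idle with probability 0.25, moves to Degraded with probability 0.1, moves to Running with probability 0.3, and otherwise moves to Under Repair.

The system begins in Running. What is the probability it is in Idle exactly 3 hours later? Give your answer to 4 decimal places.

Propagate the distribution vector 3 hours from Running.
After 0 hours: (0.0000, 1.0000, 0.0000, 0.0000)
After 1 hour: (0.1500, 0.2500, 0.2500, 0.3500)
After 2 hours: (0.2075, 0.3325, 0.1650, 0.2950)
After 3 hours: (0.2008, 0.3185, 0.1789, 0.3019)
P(in Idle after 3 hours) = 0.3019

0.3019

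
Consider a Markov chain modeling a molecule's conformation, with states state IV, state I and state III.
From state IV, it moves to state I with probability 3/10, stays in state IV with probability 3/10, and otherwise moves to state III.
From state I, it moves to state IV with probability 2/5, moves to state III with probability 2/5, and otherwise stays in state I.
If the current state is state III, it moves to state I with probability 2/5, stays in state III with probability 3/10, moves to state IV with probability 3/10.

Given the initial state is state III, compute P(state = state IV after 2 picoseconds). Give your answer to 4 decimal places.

Sum over the intermediate state after 1 picosecond:
P = P(state III→state IV)·P(state IV→state IV) + P(state III→state I)·P(state I→state IV) + P(state III→state III)·P(state III→state IV)
  = 0.3×0.3 + 0.4×0.4 + 0.3×0.3
  = 0.0900 + 0.1600 + 0.0900 = 0.3400

0.3400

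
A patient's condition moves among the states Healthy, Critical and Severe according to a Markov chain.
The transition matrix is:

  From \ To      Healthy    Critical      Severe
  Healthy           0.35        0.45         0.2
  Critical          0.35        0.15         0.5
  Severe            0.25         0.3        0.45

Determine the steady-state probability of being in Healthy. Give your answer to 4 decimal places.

0.3113

Let the stationary distribution be π with π = πP and π_1 + π_2 + π_3 = 1.
π_1 = 0.35·π_1 + 0.35·π_2 + 0.25·π_3
π_2 = 0.45·π_1 + 0.15·π_2 + 0.3·π_3
Solving with the normalization constraint gives π = (0.3113, 0.3015, 0.3873).
So the stationary probability of Healthy is 0.3113.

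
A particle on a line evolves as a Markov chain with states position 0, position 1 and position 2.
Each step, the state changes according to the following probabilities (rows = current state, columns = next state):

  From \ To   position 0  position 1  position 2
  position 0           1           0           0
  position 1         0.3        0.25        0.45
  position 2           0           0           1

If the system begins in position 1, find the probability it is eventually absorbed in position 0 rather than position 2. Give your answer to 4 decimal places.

Let h(s) be the probability of absorption at position 0 starting from transient state s. Then h(position 0) = 1 and h(position 2) = 0. By first-step analysis:
h(position 1) = 0.3·1 + 0.25·h(position 1) + 0.45·0
Solving: h(position 1) = 0.4000.
Starting from position 1, the probability is 0.4000.

0.4000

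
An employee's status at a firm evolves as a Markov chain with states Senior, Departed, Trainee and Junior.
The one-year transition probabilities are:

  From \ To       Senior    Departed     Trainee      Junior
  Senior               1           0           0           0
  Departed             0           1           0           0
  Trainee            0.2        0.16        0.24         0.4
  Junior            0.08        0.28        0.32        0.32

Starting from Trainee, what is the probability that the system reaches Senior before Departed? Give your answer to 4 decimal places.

Let h(s) be the probability of absorption at Senior starting from transient state s. Then h(Senior) = 1 and h(Departed) = 0. By first-step analysis:
h(Trainee) = 0.2·1 + 0.16·0 + 0.24·h(Trainee) + 0.4·h(Junior)
h(Junior) = 0.08·1 + 0.28·0 + 0.32·h(Trainee) + 0.32·h(Junior)
Solving: h(Trainee) = 0.4321, h(Junior) = 0.3210.
Starting from Trainee, the probability is 0.4321.

0.4321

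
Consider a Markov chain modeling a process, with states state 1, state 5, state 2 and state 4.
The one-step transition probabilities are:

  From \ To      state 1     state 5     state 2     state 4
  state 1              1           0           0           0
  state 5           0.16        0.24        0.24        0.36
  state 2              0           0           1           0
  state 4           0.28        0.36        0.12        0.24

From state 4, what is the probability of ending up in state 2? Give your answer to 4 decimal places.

Let h(s) be the probability of absorption at state 2 starting from transient state s. Then h(state 2) = 1 and h(state 1) = 0. By first-step analysis:
h(state 5) = 0.16·0 + 0.24·h(state 5) + 0.24·1 + 0.36·h(state 4)
h(state 4) = 0.28·0 + 0.36·h(state 5) + 0.12·1 + 0.24·h(state 4)
Solving: h(state 5) = 0.5036, h(state 4) = 0.3964.
Starting from state 4, the probability is 0.3964.

0.3964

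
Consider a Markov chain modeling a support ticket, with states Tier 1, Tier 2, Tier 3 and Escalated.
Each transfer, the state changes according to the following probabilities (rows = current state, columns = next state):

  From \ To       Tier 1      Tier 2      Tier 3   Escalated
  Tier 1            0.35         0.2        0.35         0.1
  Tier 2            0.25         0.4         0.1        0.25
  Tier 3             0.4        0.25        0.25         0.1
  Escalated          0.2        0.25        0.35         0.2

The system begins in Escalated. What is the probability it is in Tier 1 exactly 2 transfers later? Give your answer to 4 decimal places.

0.3125

Propagate the distribution vector 2 transfers from Escalated.
After 0 transfers: (0.0000, 0.0000, 0.0000, 1.0000)
After 1 transfer: (0.2000, 0.2500, 0.3500, 0.2000)
After 2 transfers: (0.3125, 0.2775, 0.2525, 0.1575)
P(in Tier 1 after 2 transfers) = 0.3125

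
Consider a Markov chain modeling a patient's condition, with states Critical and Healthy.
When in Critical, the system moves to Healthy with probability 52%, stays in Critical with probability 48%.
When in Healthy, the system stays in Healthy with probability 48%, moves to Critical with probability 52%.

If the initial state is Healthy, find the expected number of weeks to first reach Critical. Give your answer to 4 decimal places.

Let t(s) be the expected number of weeks to first reach Critical from state s, with t(Critical) = 0. Conditioning on the first week:
t(Healthy) = 1 + 0.48·t(Healthy)
Solving: t(Healthy) = 1.9231.
Expected weeks from Healthy to Critical: 1.9231.

1.9231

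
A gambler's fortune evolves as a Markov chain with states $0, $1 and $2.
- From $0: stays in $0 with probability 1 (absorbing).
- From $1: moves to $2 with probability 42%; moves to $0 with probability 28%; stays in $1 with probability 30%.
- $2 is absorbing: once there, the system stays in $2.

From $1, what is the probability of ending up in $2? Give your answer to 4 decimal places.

Let h(s) be the probability of absorption at $2 starting from transient state s. Then h($2) = 1 and h($0) = 0. By first-step analysis:
h($1) = 0.28·0 + 0.3·h($1) + 0.42·1
Solving: h($1) = 0.6000.
Starting from $1, the probability is 0.6000.

0.6000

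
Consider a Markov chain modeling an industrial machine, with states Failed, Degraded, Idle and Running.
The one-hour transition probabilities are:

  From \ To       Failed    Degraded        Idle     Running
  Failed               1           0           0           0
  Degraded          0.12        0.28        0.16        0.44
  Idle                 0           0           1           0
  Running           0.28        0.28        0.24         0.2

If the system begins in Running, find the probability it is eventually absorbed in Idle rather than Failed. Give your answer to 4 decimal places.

Let h(s) be the probability of absorption at Idle starting from transient state s. Then h(Idle) = 1 and h(Failed) = 0. By first-step analysis:
h(Degraded) = 0.12·0 + 0.28·h(Degraded) + 0.16·1 + 0.44·h(Running)
h(Running) = 0.28·0 + 0.28·h(Degraded) + 0.24·1 + 0.2·h(Running)
Solving: h(Degraded) = 0.5159, h(Running) = 0.4806.
Starting from Running, the probability is 0.4806.

0.4806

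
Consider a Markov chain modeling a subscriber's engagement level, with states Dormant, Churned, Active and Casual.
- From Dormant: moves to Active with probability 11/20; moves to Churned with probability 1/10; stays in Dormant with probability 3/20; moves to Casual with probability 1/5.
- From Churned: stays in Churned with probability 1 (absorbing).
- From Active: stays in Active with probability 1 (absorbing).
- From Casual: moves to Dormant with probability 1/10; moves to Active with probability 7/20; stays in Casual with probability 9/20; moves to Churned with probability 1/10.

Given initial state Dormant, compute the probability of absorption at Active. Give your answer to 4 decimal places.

Let h(s) be the probability of absorption at Active starting from transient state s. Then h(Active) = 1 and h(Churned) = 0. By first-step analysis:
h(Dormant) = 0.15·h(Dormant) + 0.1·0 + 0.55·1 + 0.2·h(Casual)
h(Casual) = 0.1·h(Dormant) + 0.1·0 + 0.35·1 + 0.45·h(Casual)
Solving: h(Dormant) = 0.8324, h(Casual) = 0.7877.
Starting from Dormant, the probability is 0.8324.

0.8324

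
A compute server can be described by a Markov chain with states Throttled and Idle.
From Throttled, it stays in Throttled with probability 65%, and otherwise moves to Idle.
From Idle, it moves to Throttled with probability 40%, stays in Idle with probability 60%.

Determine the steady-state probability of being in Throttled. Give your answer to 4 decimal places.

Let the stationary distribution be π with π = πP and π_1 + π_2 = 1.
π_1 = 0.65·π_1 + 0.4·π_2
Solving with the normalization constraint gives π = (0.5333, 0.4667).
So the stationary probability of Throttled is 0.5333.

0.5333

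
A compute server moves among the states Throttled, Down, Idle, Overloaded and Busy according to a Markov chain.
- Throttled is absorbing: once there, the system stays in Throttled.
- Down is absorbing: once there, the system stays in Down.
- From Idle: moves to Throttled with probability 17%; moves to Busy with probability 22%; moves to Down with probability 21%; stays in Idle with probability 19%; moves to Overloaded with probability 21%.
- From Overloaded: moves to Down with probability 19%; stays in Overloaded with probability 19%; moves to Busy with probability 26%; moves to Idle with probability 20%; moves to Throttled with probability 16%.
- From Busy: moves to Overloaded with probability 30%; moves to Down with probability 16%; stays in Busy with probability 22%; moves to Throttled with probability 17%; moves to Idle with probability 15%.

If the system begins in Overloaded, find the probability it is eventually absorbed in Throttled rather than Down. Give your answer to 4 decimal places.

Let h(s) be the probability of absorption at Throttled starting from transient state s. Then h(Throttled) = 1 and h(Down) = 0. By first-step analysis:
h(Idle) = 0.17·1 + 0.21·0 + 0.19·h(Idle) + 0.21·h(Overloaded) + 0.22·h(Busy)
h(Overloaded) = 0.16·1 + 0.19·0 + 0.2·h(Idle) + 0.19·h(Overloaded) + 0.26·h(Busy)
h(Busy) = 0.17·1 + 0.16·0 + 0.15·h(Idle) + 0.3·h(Overloaded) + 0.22·h(Busy)
Solving: h(Idle) = 0.4637, h(Overloaded) = 0.4684, h(Busy) = 0.4873.
Starting from Overloaded, the probability is 0.4684.

0.4684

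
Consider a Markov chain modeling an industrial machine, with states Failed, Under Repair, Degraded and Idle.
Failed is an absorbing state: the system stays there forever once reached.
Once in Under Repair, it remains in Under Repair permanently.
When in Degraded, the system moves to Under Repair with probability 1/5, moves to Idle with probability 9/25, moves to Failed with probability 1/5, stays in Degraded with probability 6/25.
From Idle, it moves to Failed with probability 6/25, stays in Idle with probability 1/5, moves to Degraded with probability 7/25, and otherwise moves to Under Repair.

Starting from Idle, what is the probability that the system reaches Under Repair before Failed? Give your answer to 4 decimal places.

Let h(s) be the probability of absorption at Under Repair starting from transient state s. Then h(Under Repair) = 1 and h(Failed) = 0. By first-step analysis:
h(Degraded) = 0.2·0 + 0.2·1 + 0.24·h(Degraded) + 0.36·h(Idle)
h(Idle) = 0.24·0 + 0.28·1 + 0.28·h(Degraded) + 0.2·h(Idle)
Solving: h(Degraded) = 0.5142, h(Idle) = 0.5300.
Starting from Idle, the probability is 0.5300.

0.5300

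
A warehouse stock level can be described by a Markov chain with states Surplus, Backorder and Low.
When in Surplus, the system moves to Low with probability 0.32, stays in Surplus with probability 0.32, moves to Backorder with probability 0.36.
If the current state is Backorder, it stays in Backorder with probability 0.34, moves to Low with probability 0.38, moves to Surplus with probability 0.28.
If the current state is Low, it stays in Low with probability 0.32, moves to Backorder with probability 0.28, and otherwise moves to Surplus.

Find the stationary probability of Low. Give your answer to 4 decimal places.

Let the stationary distribution be π with π = πP and π_1 + π_2 + π_3 = 1.
π_1 = 0.32·π_1 + 0.28·π_2 + 0.4·π_3
π_2 = 0.36·π_1 + 0.34·π_2 + 0.28·π_3
Solving with the normalization constraint gives π = (0.3341, 0.3263, 0.3396).
So the stationary probability of Low is 0.3396.

0.3396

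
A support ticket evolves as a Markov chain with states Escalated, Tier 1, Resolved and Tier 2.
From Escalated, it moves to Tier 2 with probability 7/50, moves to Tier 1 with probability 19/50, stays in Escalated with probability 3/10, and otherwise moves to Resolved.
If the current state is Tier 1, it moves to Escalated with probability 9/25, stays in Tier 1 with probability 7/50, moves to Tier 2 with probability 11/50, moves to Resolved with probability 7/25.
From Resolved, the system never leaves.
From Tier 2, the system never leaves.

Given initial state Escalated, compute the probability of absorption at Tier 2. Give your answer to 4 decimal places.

0.4385

Let h(s) be the probability of absorption at Tier 2 starting from transient state s. Then h(Tier 2) = 1 and h(Resolved) = 0. By first-step analysis:
h(Escalated) = 0.3·h(Escalated) + 0.38·h(Tier 1) + 0.18·0 + 0.14·1
h(Tier 1) = 0.36·h(Escalated) + 0.14·h(Tier 1) + 0.28·0 + 0.22·1
Solving: h(Escalated) = 0.4385, h(Tier 1) = 0.4394.
Starting from Escalated, the probability is 0.4385.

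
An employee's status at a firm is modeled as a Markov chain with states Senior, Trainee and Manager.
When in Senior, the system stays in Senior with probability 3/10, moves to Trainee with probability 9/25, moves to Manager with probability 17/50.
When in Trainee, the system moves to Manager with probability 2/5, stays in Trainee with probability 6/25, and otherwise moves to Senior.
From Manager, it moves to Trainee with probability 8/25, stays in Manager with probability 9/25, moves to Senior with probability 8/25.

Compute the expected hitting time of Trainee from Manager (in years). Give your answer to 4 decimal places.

Let t(s) be the expected number of years to first reach Trainee from state s, with t(Trainee) = 0. Conditioning on the first year:
t(Senior) = 1 + 0.3·t(Senior) + 0.34·t(Manager)
t(Manager) = 1 + 0.32·t(Senior) + 0.36·t(Manager)
Solving: t(Senior) = 2.8892, t(Manager) = 3.0071.
Expected years from Manager to Trainee: 3.0071.

3.0071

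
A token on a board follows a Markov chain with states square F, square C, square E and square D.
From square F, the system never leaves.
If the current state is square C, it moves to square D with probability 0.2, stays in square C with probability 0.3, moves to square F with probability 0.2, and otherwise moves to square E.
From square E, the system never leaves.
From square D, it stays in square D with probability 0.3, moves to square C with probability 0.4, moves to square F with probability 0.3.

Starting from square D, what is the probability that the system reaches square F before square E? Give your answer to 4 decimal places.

0.7073

Let h(s) be the probability of absorption at square F starting from transient state s. Then h(square F) = 1 and h(square E) = 0. By first-step analysis:
h(square C) = 0.2·1 + 0.3·h(square C) + 0.3·0 + 0.2·h(square D)
h(square D) = 0.3·1 + 0.4·h(square C) + 0.3·h(square D)
Solving: h(square C) = 0.4878, h(square D) = 0.7073.
Starting from square D, the probability is 0.7073.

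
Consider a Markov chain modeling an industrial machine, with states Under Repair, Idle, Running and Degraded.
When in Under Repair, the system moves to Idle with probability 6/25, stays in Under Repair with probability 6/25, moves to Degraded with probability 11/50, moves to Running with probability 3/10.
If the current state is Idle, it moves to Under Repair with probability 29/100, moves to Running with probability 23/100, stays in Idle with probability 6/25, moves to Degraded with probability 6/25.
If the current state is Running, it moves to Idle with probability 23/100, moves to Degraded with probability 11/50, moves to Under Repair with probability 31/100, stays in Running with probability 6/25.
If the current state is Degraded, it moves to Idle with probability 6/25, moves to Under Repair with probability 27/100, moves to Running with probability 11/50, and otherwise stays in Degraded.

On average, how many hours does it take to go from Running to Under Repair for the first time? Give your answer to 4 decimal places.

3.3801

Let t(s) be the expected number of hours to first reach Under Repair from state s, with t(Under Repair) = 0. Conditioning on the first hour:
t(Idle) = 1 + 0.24·t(Idle) + 0.23·t(Running) + 0.24·t(Degraded)
t(Running) = 1 + 0.23·t(Idle) + 0.24·t(Running) + 0.22·t(Degraded)
t(Degraded) = 1 + 0.24·t(Idle) + 0.22·t(Running) + 0.27·t(Degraded)
Solving: t(Idle) = 3.4513, t(Running) = 3.3801, t(Degraded) = 3.5232.
Expected hours from Running to Under Repair: 3.3801.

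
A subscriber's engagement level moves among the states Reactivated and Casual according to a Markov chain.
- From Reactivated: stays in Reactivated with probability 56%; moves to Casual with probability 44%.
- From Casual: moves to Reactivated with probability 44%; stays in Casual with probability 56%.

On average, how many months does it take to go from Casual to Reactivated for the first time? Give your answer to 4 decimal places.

Let t(s) be the expected number of months to first reach Reactivated from state s, with t(Reactivated) = 0. Conditioning on the first month:
t(Casual) = 1 + 0.56·t(Casual)
Solving: t(Casual) = 2.2727.
Expected months from Casual to Reactivated: 2.2727.

2.2727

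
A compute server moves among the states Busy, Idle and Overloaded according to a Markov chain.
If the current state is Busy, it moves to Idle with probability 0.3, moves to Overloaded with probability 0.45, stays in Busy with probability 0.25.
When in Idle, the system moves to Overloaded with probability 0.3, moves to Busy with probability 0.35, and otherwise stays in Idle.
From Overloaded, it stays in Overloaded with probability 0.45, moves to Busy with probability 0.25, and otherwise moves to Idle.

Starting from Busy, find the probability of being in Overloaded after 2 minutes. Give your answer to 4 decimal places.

Sum over the intermediate state after 1 minute:
P = P(Busy→Busy)·P(Busy→Overloaded) + P(Busy→Idle)·P(Idle→Overloaded) + P(Busy→Overloaded)·P(Overloaded→Overloaded)
  = 0.25×0.45 + 0.3×0.3 + 0.45×0.45
  = 0.1125 + 0.0900 + 0.2025 = 0.4050

0.4050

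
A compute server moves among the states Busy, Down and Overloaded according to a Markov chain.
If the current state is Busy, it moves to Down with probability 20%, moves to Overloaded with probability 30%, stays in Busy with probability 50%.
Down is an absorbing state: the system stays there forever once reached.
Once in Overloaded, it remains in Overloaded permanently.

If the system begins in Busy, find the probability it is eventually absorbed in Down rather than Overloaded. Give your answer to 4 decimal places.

Let h(s) be the probability of absorption at Down starting from transient state s. Then h(Down) = 1 and h(Overloaded) = 0. By first-step analysis:
h(Busy) = 0.5·h(Busy) + 0.2·1 + 0.3·0
Solving: h(Busy) = 0.4000.
Starting from Busy, the probability is 0.4000.

0.4000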